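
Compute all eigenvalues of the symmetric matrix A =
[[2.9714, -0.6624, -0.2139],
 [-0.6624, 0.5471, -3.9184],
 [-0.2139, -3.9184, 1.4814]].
sigma(A) ≈ {-3, 3, 5}

A is real symmetric, so its spectrum consists of real eigenvalues. Expanding the characteristic polynomial of the displayed matrix gives
  det(λ I - A) = p(λ) = λ^3 + (-5)λ^2 + (-9)λ + (45).
Solving p(λ) = 0 yields eigenvalues ≈ -3, 3, 5. (A is shown rounded to 4 decimals, so these recover the underlying integer eigenvalues to within that precision.)
Verification: the trace of A = 5 equals the sum of eigenvalues 5, and det(A) ≈ -44.9996 matches the eigenvalue product -45.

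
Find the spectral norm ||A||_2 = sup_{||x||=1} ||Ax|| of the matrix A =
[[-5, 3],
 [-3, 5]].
||A||_2 = 8 (= sqrt(largest eigenvalue of A^T A))

||A||_2 = sigma_max(A) = sqrt(lambda_max(A^T A)). Form the symmetric matrix M = A^T A =
[[34, -30],
 [-30, 34]].
Its characteristic polynomial (trace, determinant of M give the coefficients) is
  p(λ) = det(λ I - M) = λ^2 - 68λ + 256.
For λ^2 - 68λ + 256 the discriminant is 3600. It is a perfect square (60^2), so the roots are rational: λ = (68 ± 60)/2 = 64, 4.
So the eigenvalues of A^T A are ≈ 4, 64 (all ≥ 0, as they must be for A^T A). The largest is λ_max = 64, hence ||A||_2 = sqrt(λ_max) = 8.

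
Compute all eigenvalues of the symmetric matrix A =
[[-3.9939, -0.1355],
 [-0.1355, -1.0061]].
sigma(A) ≈ {-4, -1}

A is real symmetric, so its spectrum consists of real eigenvalues. Expanding the characteristic polynomial of the displayed matrix gives
  det(λ I - A) = p(λ) = λ^2 + (5)λ + (4).
Solving p(λ) = 0 yields eigenvalues ≈ -4, -1. (A is shown rounded to 4 decimals, so these recover the underlying integer eigenvalues to within that precision.)
Verification: the trace of A = -5 equals the sum of eigenvalues -5, and det(A) ≈ 3.9999 matches the eigenvalue product 4.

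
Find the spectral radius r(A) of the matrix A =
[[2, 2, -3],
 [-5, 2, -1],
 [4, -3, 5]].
r(A) = sqrt(35) ≈ 5.9161

The eigenvalues of A are the roots of its characteristic polynomial. With M = A (coefficients from the trace, the sum of principal 2x2 minors, and det A):
  p(λ) = det(λ I - M) = λ^3 - 9λ^2 + 43λ - 35.
By the rational root theorem any rational root is an integer divisor of 35. Testing λ = 1: p(1) = 1 - 9 + 43 - 35 = 0, so λ = 1 is a root. Dividing out (λ - 1) leaves p(λ) = (λ - 1)(λ^2 - 8λ + 35). For λ^2 - 8λ + 35 the discriminant is -76. It is negative, so the roots are the complex-conjugate pair λ = 4 ± (sqrt(76)/2) i ≈ 4 ± 4.3589i. For a conjugate pair the product of the roots equals the constant term, so |λ|^2 = 35 and |λ| = sqrt(35) ≈ 5.9161.
Thus the eigenvalues (to 4 decimals) are 4 ± 4.3589i (modulus 5.9161); 1 (modulus 1). The spectral radius is the largest modulus: r(A) = sqrt(35) ≈ 5.9161. (Cross-check: r(A) ≤ ||A||_2 ≈ 8.5995; equality holds whenever A is normal, though it can also hold for some non-normal A.)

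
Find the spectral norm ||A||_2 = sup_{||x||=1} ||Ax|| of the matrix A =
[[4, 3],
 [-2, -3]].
||A||_2 = sqrt((38 + sqrt(1300))/2) ≈ 6.085 (= sqrt(largest eigenvalue of A^T A))

||A||_2 = sigma_max(A) = sqrt(lambda_max(A^T A)). Form the symmetric matrix M = A^T A =
[[20, 18],
 [18, 18]].
Its characteristic polynomial (trace, determinant of M give the coefficients) is
  p(λ) = det(λ I - M) = λ^2 - 38λ + 36.
For λ^2 - 38λ + 36 the discriminant is 1300. It is nonnegative but not a perfect square, so the roots are real and irrational: λ = (38 ± sqrt(1300))/2 ≈ 37.0278, 0.9722.
So the eigenvalues of A^T A are ≈ 0.9722, 37.0278 (all ≥ 0, as they must be for A^T A). The largest is λ_max = (38 + sqrt(1300))/2 ≈ 37.0278, hence ||A||_2 = sqrt(λ_max) = sqrt((38 + sqrt(1300))/2) ≈ 6.085.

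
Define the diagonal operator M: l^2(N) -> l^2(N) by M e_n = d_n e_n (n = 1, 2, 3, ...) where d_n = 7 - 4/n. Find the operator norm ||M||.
||M|| = 7

For a diagonal operator on l^2 with entries d_n, ||M|| = sup_n |d_n|. Here d_1 = 3, d_2 = 5, ..., and d_n = 7 - 4/n increases monotonically toward 7. All terms lie in [3, 7), so |d_n| = d_n and the supremum is the limit 7, which is not attained by any individual d_n. Hence ||M|| = 7.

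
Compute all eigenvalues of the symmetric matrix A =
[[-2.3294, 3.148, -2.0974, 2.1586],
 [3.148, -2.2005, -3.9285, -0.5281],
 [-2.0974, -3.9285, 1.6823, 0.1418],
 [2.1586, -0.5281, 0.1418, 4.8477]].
sigma(A) ≈ {-6, -3, 5, 6}

A is real symmetric, so its spectrum consists of real eigenvalues. Expanding the characteristic polynomial of the displayed matrix gives
  det(λ I - A) = p(λ) = λ^4 + (-2)λ^3 + (-51)λ^2 + (72.0029)λ + (539.9933).
Solving p(λ) = 0 yields eigenvalues ≈ -6, -3, 5, 6. (A is shown rounded to 4 decimals, so these recover the underlying integer eigenvalues to within that precision.)
Verification: the trace of A = 2 equals the sum of eigenvalues 2, and det(A) ≈ 539.9933 matches the eigenvalue product 540.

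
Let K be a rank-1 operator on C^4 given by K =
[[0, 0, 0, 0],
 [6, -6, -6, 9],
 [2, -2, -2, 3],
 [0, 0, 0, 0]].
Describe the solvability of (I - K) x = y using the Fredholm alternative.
(I - K) is invertible (det(I - K) = 9 ≠ 0), so for every y in C^4 the equation (I - K) x = y has a unique solution.

K has rank 1, so it is an outer product K = u v^T: every row of K is a multiple of one row vector. Reading off the entries, u = (0, 3, 1, 0) and v = (2, -2, -2, 3) (row i of K equals u_i·v^T). A rank-one matrix u v^T satisfies K u = u (v·u) and kills the (3)-dimensional subspace v^⊥, so its characteristic polynomial is lambda^3 (lambda - v·u) with v·u = tr K = -8. Hence the eigenvalues of I - K are 1 (multiplicity 3) and 1 - (-8) = 9, so det(I - K) = 9. (Direct check: I - K =
[[1, 0, 0, 0],
 [-6, 7, 6, -9],
 [-2, 2, 3, -3],
 [0, 0, 0, 1]]
has determinant 9.) The finite-dimensional Fredholm alternative says: either (I - K) is invertible, or ker(I - K) ≠ {0} and then range(I - K) = ker((I - K)^*)^⊥, with dim ker(I - K) = dim ker((I - K)^*). Since det(I - K) ≠ 0, 1 is not an eigenvalue of K and ker(I - K) = {0}, so we are in the first case: for every y there is a unique x = (I - K)^(-1) y. Explicitly, by the Sherman–Morrison formula, (I - u v^T)^(-1) = I + u v^T/(1 - v·u), i.e. (I - K)^(-1) = I + K/(9).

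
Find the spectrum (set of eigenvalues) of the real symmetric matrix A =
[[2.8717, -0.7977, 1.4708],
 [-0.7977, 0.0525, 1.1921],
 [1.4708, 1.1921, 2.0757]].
sigma(A) ≈ {-1, 2, 4}

A is real symmetric, so its spectrum consists of real eigenvalues. Expanding the characteristic polynomial of the displayed matrix gives
  det(λ I - A) = p(λ) = λ^3 + (-5)λ^2 + (2)λ + (8).
Solving p(λ) = 0 yields eigenvalues ≈ -1, 2, 4. (A is shown rounded to 4 decimals, so these recover the underlying integer eigenvalues to within that precision.)
Verification: the trace of A = 5 equals the sum of eigenvalues 5, and det(A) ≈ -7.9997 matches the eigenvalue product -8.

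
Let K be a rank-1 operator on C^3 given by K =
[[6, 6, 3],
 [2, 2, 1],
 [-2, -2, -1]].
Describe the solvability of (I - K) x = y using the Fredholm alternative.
(I - K) is invertible (det(I - K) = -6 ≠ 0), so for every y in C^3 the equation (I - K) x = y has a unique solution.

K has rank 1, so it is an outer product K = u v^T: every row of K is a multiple of one row vector. Reading off the entries, u = (-3, -1, 1) and v = (-2, -2, -1) (row i of K equals u_i·v^T). A rank-one matrix u v^T satisfies K u = u (v·u) and kills the (2)-dimensional subspace v^⊥, so its characteristic polynomial is lambda^2 (lambda - v·u) with v·u = tr K = 7. Hence the eigenvalues of I - K are 1 (multiplicity 2) and 1 - (7) = -6, so det(I - K) = -6. (Direct check: I - K =
[[-5, -6, -3],
 [-2, -1, -1],
 [2, 2, 2]]
has determinant -6.) The finite-dimensional Fredholm alternative says: either (I - K) is invertible, or ker(I - K) ≠ {0} and then range(I - K) = ker((I - K)^*)^⊥, with dim ker(I - K) = dim ker((I - K)^*). Since det(I - K) ≠ 0, 1 is not an eigenvalue of K and ker(I - K) = {0}, so we are in the first case: for every y there is a unique x = (I - K)^(-1) y. Explicitly, by the Sherman–Morrison formula, (I - u v^T)^(-1) = I + u v^T/(1 - v·u), i.e. (I - K)^(-1) = I + K/(-6).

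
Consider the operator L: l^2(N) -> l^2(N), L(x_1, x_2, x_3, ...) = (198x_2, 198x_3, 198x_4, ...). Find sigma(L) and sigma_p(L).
sigma(L) = closed disk {z in C : |z| ≤ 198}; sigma_p(L) = open disk {z in C : |z| < 198}

Note L = 198·V where V is the unit left shift (V x)_k = x_{k+1}; so sigma(L) = 198·sigma(V) and ||L|| = 198||V||. ||L x||^2 = 39204sum_{k≥2} |x_k|^2 ≤ 39204||x||^2, with equality on {x : x_1 = 0}, so ||L|| = 198. For any lambda with |lambda| < 198, set r = lambda/198 (|r| < 1); the vector x = (1, r, r^2, ...) is in l^2 and satisfies L x = 198(r, r^2, ...) = lambda x, so lambda is an eigenvalue. On the boundary |lambda| = 198 the geometric series diverges, so no l^2 eigenvector exists, but these lambda lie in the approximate point spectrum. Hence sigma(L) is the closed disk of radius 198 and sigma_p(L) is the open disk.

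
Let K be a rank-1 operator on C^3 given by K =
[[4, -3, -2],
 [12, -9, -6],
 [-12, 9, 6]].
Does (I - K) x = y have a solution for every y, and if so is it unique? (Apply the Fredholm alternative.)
(I - K) is singular (det(I - K) = 0, i.e. 1 ∈ sigma(K)). (I - K) x = y is solvable iff y ⊥ ker((I - K)^*) = span{(4, -3, -2)}, i.e. iff 4y_1 - 3y_2 - 2y_3 = 0. When solvable, the solutions are x = y + c·(1, 3, -3), c arbitrary (ker(I - K) = span{(1, 3, -3)}, dimension 1).

K has rank 1, so it is an outer product K = u v^T: every row of K is a multiple of one row vector. Reading off the entries, u = (1, 3, -3) and v = (4, -3, -2) (row i of K equals u_i·v^T). A rank-one matrix u v^T satisfies K u = u (v·u) and kills the (2)-dimensional subspace v^⊥, so its characteristic polynomial is lambda^2 (lambda - v·u) with v·u = tr K = 1. Hence the eigenvalues of I - K are 1 (multiplicity 2) and 1 - (1) = 0, so det(I - K) = 0. (Direct check: I - K =
[[-3, 3, 2],
 [-12, 10, 6],
 [12, -9, -5]]
has determinant 0.) So 1 is an eigenvalue of K and (I - K) is not invertible. The finite-dimensional Fredholm alternative says: either (I - K) is invertible, or ker(I - K) ≠ {0} and then range(I - K) = ker((I - K)^*)^⊥, with dim ker(I - K) = dim ker((I - K)^*). We are in the second case, so we need both kernels. Kernel of I - K: (I - K) u = u - u (v·u) = u - u = 0, so ker(I - K) = span{u} = span{(1, 3, -3)} (it is exactly 1-dimensional because rank(I - K) = 2). Kernel of the adjoint: K is real, so (I - K)^* = I - K^T = I - v u^T, and (I - v u^T) v = v - v (u·v) = 0; hence ker((I - K)^*) = span{v} = span{(4, -3, -2)}. Therefore (I - K) x = y is solvable iff <y, v> = 0, i.e. iff 4y_1 - 3y_2 - 2y_3 = 0. When this holds, K y = u (v·y) = 0, so (I - K) y = y and x = y is a particular solution; the full solution set is the line x = y + c·u = y + c·(1, 3, -3), c ∈ C.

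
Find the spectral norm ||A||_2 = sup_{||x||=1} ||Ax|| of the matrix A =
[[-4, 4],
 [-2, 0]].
||A||_2 = sqrt((36 + sqrt(1040))/2) ≈ 5.8416 (= sqrt(largest eigenvalue of A^T A))

||A||_2 = sigma_max(A) = sqrt(lambda_max(A^T A)). Form the symmetric matrix M = A^T A =
[[20, -16],
 [-16, 16]].
Its characteristic polynomial (trace, determinant of M give the coefficients) is
  p(λ) = det(λ I - M) = λ^2 - 36λ + 64.
For λ^2 - 36λ + 64 the discriminant is 1040. It is nonnegative but not a perfect square, so the roots are real and irrational: λ = (36 ± sqrt(1040))/2 ≈ 34.1245, 1.8755.
So the eigenvalues of A^T A are ≈ 1.8755, 34.1245 (all ≥ 0, as they must be for A^T A). The largest is λ_max = (36 + sqrt(1040))/2 ≈ 34.1245, hence ||A||_2 = sqrt(λ_max) = sqrt((36 + sqrt(1040))/2) ≈ 5.8416.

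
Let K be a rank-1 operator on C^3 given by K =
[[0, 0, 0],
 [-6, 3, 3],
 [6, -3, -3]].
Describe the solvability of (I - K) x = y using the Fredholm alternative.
(I - K) is invertible (det(I - K) = 1 ≠ 0), so for every y in C^3 the equation (I - K) x = y has a unique solution.

K has rank 1, so it is an outer product K = u v^T: every row of K is a multiple of one row vector. Reading off the entries, u = (0, 3, -3) and v = (-2, 1, 1) (row i of K equals u_i·v^T). A rank-one matrix u v^T satisfies K u = u (v·u) and kills the (2)-dimensional subspace v^⊥, so its characteristic polynomial is lambda^2 (lambda - v·u) with v·u = tr K = 0. Hence the eigenvalues of I - K are 1 (multiplicity 2) and 1 - (0) = 1, so det(I - K) = 1. (Direct check: I - K =
[[1, 0, 0],
 [6, -2, -3],
 [-6, 3, 4]]
has determinant 1.) The finite-dimensional Fredholm alternative says: either (I - K) is invertible, or ker(I - K) ≠ {0} and then range(I - K) = ker((I - K)^*)^⊥, with dim ker(I - K) = dim ker((I - K)^*). Since det(I - K) ≠ 0, 1 is not an eigenvalue of K and ker(I - K) = {0}, so we are in the first case: for every y there is a unique x = (I - K)^(-1) y. Explicitly, by the Sherman–Morrison formula, (I - u v^T)^(-1) = I + u v^T/(1 - v·u), i.e. (I - K)^(-1) = I + K.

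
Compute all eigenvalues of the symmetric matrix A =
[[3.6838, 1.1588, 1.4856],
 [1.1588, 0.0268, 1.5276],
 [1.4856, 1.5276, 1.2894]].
sigma(A) ≈ {-1, 1, 5}

A is real symmetric, so its spectrum consists of real eigenvalues. Expanding the characteristic polynomial of the displayed matrix gives
  det(λ I - A) = p(λ) = λ^3 + (-5)λ^2 + (-1)λ + (5).
Solving p(λ) = 0 yields eigenvalues ≈ -1, 1, 5. (A is shown rounded to 4 decimals, so these recover the underlying integer eigenvalues to within that precision.)
Verification: the trace of A = 5 equals the sum of eigenvalues 5, and det(A) ≈ -5.0001 matches the eigenvalue product -5.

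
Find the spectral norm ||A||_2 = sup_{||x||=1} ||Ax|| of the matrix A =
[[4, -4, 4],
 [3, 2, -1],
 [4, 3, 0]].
||A||_2 ≈ 7.0056 (= sqrt(largest eigenvalue of A^T A))

||A||_2 = sigma_max(A) = sqrt(lambda_max(A^T A)). Form the symmetric matrix M = A^T A =
[[41, 2, 13],
 [2, 29, -18],
 [13, -18, 17]].
Its characteristic polynomial (trace, sum of principal 2x2 minors, determinant of M give the coefficients) is
  p(λ) = det(λ I - M) = λ^3 - 87λ^2 + 1882λ - 1024.
No integer candidate from the rational root theorem (±divisors of 1024) is a root, so the roots are irrational. The cubic discriminant is Δ = 437624132 > 0, so there are three distinct real roots. p(0) = -1024 and p(1) = 772 have opposite signs, so a root lies in (0, 1); Newton's method refines it to λ ≈ 0.5584. p(37) = 160 and p(38) = -264 have opposite signs, so a root lies in (37, 38); Newton's method refines it to λ ≈ 37.3635. p(49) = -44 and p(50) = 576 have opposite signs, so a root lies in (49, 50); Newton's method refines it to λ ≈ 49.0781. Check (Vieta): the three roots sum to 87, matching tr M = 87.
So the eigenvalues of A^T A are ≈ 0.5584, 37.3635, 49.0781 (all ≥ 0, as they must be for A^T A). The largest is λ_max ≈ 49.0781, hence ||A||_2 = sqrt(λ_max) ≈ 7.0056.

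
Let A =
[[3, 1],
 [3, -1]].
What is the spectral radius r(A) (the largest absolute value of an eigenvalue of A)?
r(A) = (2 + sqrt(28))/2 ≈ 3.6458

The eigenvalues of A are the roots of its characteristic polynomial. With M = A (coefficients from the trace and determinant):
  p(λ) = det(λ I - M) = λ^2 - 2λ - 6.
For λ^2 - 2λ - 6 the discriminant is 28. It is nonnegative but not a perfect square, so the roots are real and irrational: λ = (2 ± sqrt(28))/2 ≈ 3.6458, -1.6458.
Thus the eigenvalues (to 4 decimals) are 3.6458 (modulus 3.6458); -1.6458 (modulus 1.6458). The spectral radius is the largest modulus: r(A) = (2 + sqrt(28))/2 ≈ 3.6458. (Cross-check: r(A) ≤ ||A||_2 ≈ 4.2426; equality holds whenever A is normal, though it can also hold for some non-normal A.)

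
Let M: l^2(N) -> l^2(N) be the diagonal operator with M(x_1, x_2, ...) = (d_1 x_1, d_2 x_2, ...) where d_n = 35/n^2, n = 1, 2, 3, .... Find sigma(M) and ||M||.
sigma(M) = {35/n^2 : n ≥ 1} ∪ {0}; ||M|| = 35

A bounded diagonal operator on l^2 with diagonal entries d_n has spectrum equal to the closure of {d_n : n ≥ 1}: every d_n is an eigenvalue (with eigenvector e_n), so {d_n} ⊂ sigma(M); the spectrum is closed, so its closure is too; and for lambda not in the closure, (M - lambda I) has bounded inverse (the diagonal entries 1/(d_n - lambda) are bounded). For our sequence d_n = 35/n^2, n = 1, 2, 3, ...:
  - {d_n} = {35/n^2 : n ≥ 1}; the only limit point is 0
  - closure = {35/n^2 : n ≥ 1} ∪ {0}
For the norm: a diagonal operator has ||M|| = sup_n |d_n|. Here d_n = 35/n^2 is positive and decreasing, so sup_n |d_n| = d_1 = 35. So ||M|| = 35.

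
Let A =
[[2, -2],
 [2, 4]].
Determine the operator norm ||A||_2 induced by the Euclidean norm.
||A||_2 = sqrt((28 + sqrt(208))/2) ≈ 4.6056 (= sqrt(largest eigenvalue of A^T A))

||A||_2 = sigma_max(A) = sqrt(lambda_max(A^T A)). Form the symmetric matrix M = A^T A =
[[8, 4],
 [4, 20]].
Its characteristic polynomial (trace, determinant of M give the coefficients) is
  p(λ) = det(λ I - M) = λ^2 - 28λ + 144.
For λ^2 - 28λ + 144 the discriminant is 208. It is nonnegative but not a perfect square, so the roots are real and irrational: λ = (28 ± sqrt(208))/2 ≈ 21.2111, 6.7889.
So the eigenvalues of A^T A are ≈ 6.7889, 21.2111 (all ≥ 0, as they must be for A^T A). The largest is λ_max = (28 + sqrt(208))/2 ≈ 21.2111, hence ||A||_2 = sqrt(λ_max) = sqrt((28 + sqrt(208))/2) ≈ 4.6056.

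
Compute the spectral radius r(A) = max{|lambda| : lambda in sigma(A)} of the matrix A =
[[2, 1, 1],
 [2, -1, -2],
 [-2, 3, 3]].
r(A) ≈ 2.478

The eigenvalues of A are the roots of its characteristic polynomial. With M = A (coefficients from the trace, the sum of principal 2x2 minors, and det A):
  p(λ) = det(λ I - M) = λ^3 - 4λ^2 + 7λ - 8.
No integer candidate from the rational root theorem (±divisors of 8) is a root, so the roots are irrational. The cubic discriminant is Δ = -332 < 0, so there is one real root and a complex-conjugate pair. p(2) = -2 and p(3) = 4 have opposite signs, so a root lies in (2, 3); Newton's method refines it to λ ≈ 2.478. Dividing out (λ - (2.478)) leaves approximately λ^2 - 1.522λ + 3.2285. For λ^2 - 1.522λ + 3.2285 the discriminant is -10.5972. It is negative, so the remaining roots are the complex-conjugate pair λ ≈ 0.761 ± 1.6277i. Their product equals the constant term, so |λ|^2 ≈ 3.2285 and |λ| ≈ 1.7968.
Thus the eigenvalues (to 4 decimals) are 2.478 (modulus 2.478); 0.761 ± 1.6277i (modulus 1.7968). The spectral radius is the largest modulus: r(A) ≈ 2.478. (Cross-check: r(A) ≤ ||A||_2 ≈ 5.4856; equality holds whenever A is normal, though it can also hold for some non-normal A.)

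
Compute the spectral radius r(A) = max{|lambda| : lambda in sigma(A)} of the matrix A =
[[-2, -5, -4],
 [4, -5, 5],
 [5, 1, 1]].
r(A) ≈ 5.985

The eigenvalues of A are the roots of its characteristic polynomial. With M = A (coefficients from the trace, the sum of principal 2x2 minors, and det A):
  p(λ) = det(λ I - M) = λ^3 + 6λ^2 + 38λ + 201.
No integer candidate from the rational root theorem (±divisors of 201) is a root, so the roots are irrational. The cubic discriminant is Δ = -607091 < 0, so there is one real root and a complex-conjugate pair. p(-6) = -27 and p(-5) = 36 have opposite signs, so a root lies in (-6, -5); Newton's method refines it to λ ≈ -5.6114. Dividing out (λ - (-5.6114)) leaves approximately λ^2 + 0.3886λ + 35.8196. For λ^2 + 0.3886λ + 35.8196 the discriminant is -143.1276. It is negative, so the remaining roots are the complex-conjugate pair λ ≈ -0.1943 ± 5.9818i. Their product equals the constant term, so |λ|^2 ≈ 35.8196 and |λ| ≈ 5.985.
Thus the eigenvalues (to 4 decimals) are -5.6114 (modulus 5.6114); -0.1943 ± 5.9818i (modulus 5.985). The spectral radius is the largest modulus: r(A) ≈ 5.985. (Cross-check: r(A) ≤ ||A||_2 ≈ 8.834; equality holds whenever A is normal, though it can also hold for some non-normal A.)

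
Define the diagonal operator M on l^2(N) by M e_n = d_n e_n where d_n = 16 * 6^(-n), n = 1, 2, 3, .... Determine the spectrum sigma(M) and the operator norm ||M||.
sigma(M) = {16 * 6^(-n) : n ≥ 1} ∪ {0}; ||M|| = 8/3

A bounded diagonal operator on l^2 with diagonal entries d_n has spectrum equal to the closure of {d_n : n ≥ 1}: every d_n is an eigenvalue (with eigenvector e_n), so {d_n} ⊂ sigma(M); the spectrum is closed, so its closure is too; and for lambda not in the closure, (M - lambda I) has bounded inverse (the diagonal entries 1/(d_n - lambda) are bounded). For our sequence d_n = 16 * 6^(-n), n = 1, 2, 3, ...:
  - {d_n} = {16 * 6^(-n) : n ≥ 1}; the only limit point is 0
  - closure = {16 * 6^(-n) : n ≥ 1} ∪ {0}
For the norm: a diagonal operator has ||M|| = sup_n |d_n|. Here d_n = 16 * 6^(-n) is positive and decreasing, so sup_n |d_n| = d_1 = 16/6 = 8/3. So ||M|| = 8/3.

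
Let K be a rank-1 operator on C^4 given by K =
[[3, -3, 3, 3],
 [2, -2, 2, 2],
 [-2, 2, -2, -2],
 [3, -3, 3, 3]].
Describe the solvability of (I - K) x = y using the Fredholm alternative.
(I - K) is invertible (det(I - K) = -1 ≠ 0), so for every y in C^4 the equation (I - K) x = y has a unique solution.

K has rank 1, so it is an outer product K = u v^T: every row of K is a multiple of one row vector. Reading off the entries, u = (3, 2, -2, 3) and v = (1, -1, 1, 1) (row i of K equals u_i·v^T). A rank-one matrix u v^T satisfies K u = u (v·u) and kills the (3)-dimensional subspace v^⊥, so its characteristic polynomial is lambda^3 (lambda - v·u) with v·u = tr K = 2. Hence the eigenvalues of I - K are 1 (multiplicity 3) and 1 - (2) = -1, so det(I - K) = -1. (Direct check: I - K =
[[-2, 3, -3, -3],
 [-2, 3, -2, -2],
 [2, -2, 3, 2],
 [-3, 3, -3, -2]]
has determinant -1.) The finite-dimensional Fredholm alternative says: either (I - K) is invertible, or ker(I - K) ≠ {0} and then range(I - K) = ker((I - K)^*)^⊥, with dim ker(I - K) = dim ker((I - K)^*). Since det(I - K) ≠ 0, 1 is not an eigenvalue of K and ker(I - K) = {0}, so we are in the first case: for every y there is a unique x = (I - K)^(-1) y. Explicitly, by the Sherman–Morrison formula, (I - u v^T)^(-1) = I + u v^T/(1 - v·u), i.e. (I - K)^(-1) = I - K.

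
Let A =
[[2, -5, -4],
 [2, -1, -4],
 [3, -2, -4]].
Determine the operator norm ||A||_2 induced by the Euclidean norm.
||A||_2 ≈ 9.3709 (= sqrt(largest eigenvalue of A^T A))

||A||_2 = sigma_max(A) = sqrt(lambda_max(A^T A)). Form the symmetric matrix M = A^T A =
[[17, -18, -28],
 [-18, 30, 32],
 [-28, 32, 48]].
Its characteristic polynomial (trace, sum of principal 2x2 minors, determinant of M give the coefficients) is
  p(λ) = det(λ I - M) = λ^3 - 95λ^2 + 634λ - 256.
No integer candidate from the rational root theorem (±divisors of 256) is a root, so the roots are irrational. The cubic discriminant is Δ = 2006110852 > 0, so there are three distinct real roots. p(0) = -256 and p(1) = 284 have opposite signs, so a root lies in (0, 1); Newton's method refines it to λ ≈ 0.4316. p(6) = 344 and p(7) = -130 have opposite signs, so a root lies in (6, 7); Newton's method refines it to λ ≈ 6.7551. p(87) = -5650 and p(88) = 1328 have opposite signs, so a root lies in (87, 88); Newton's method refines it to λ ≈ 87.8133. Check (Vieta): the three roots sum to 95, matching tr M = 95.
So the eigenvalues of A^T A are ≈ 0.4316, 6.7551, 87.8133 (all ≥ 0, as they must be for A^T A). The largest is λ_max ≈ 87.8133, hence ||A||_2 = sqrt(λ_max) ≈ 9.3709.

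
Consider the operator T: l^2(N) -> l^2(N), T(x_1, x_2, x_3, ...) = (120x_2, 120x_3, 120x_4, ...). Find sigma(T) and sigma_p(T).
sigma(T) = closed disk {z in C : |z| ≤ 120}; sigma_p(T) = open disk {z in C : |z| < 120}

Note T = 120·V where V is the unit left shift (V x)_k = x_{k+1}; so sigma(T) = 120·sigma(V) and ||T|| = 120||V||. ||T x||^2 = 14400sum_{k≥2} |x_k|^2 ≤ 14400||x||^2, with equality on {x : x_1 = 0}, so ||T|| = 120. For any lambda with |lambda| < 120, set r = lambda/120 (|r| < 1); the vector x = (1, r, r^2, ...) is in l^2 and satisfies T x = 120(r, r^2, ...) = lambda x, so lambda is an eigenvalue. On the boundary |lambda| = 120 the geometric series diverges, so no l^2 eigenvector exists, but these lambda lie in the approximate point spectrum. Hence sigma(T) is the closed disk of radius 120 and sigma_p(T) is the open disk.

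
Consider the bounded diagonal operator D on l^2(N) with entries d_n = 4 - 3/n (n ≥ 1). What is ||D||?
||D|| = 4

For a diagonal operator on l^2 with entries d_n, ||D|| = sup_n |d_n|. Here d_1 = 1, d_2 = 5/2, ..., and d_n = 4 - 3/n increases monotonically toward 4. All terms lie in [1, 4), so |d_n| = d_n and the supremum is the limit 4, which is not attained by any individual d_n. Hence ||D|| = 4.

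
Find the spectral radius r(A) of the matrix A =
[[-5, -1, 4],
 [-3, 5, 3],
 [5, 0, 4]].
r(A) ≈ 7.1511

The eigenvalues of A are the roots of its characteristic polynomial. With M = A (coefficients from the trace, the sum of principal 2x2 minors, and det A):
  p(λ) = det(λ I - M) = λ^3 - 4λ^2 - 48λ + 227.
No integer candidate from the rational root theorem (±divisors of 227) is a root, so the roots are irrational. The cubic discriminant is Δ = -69427 < 0, so there is one real root and a complex-conjugate pair. p(-8) = -157 and p(-7) = 24 have opposite signs, so a root lies in (-8, -7); Newton's method refines it to λ ≈ -7.1511. Dividing out (λ - (-7.1511)) leaves approximately λ^2 - 11.1511λ + 31.7432. For λ^2 - 11.1511λ + 31.7432 the discriminant is -2.6251. It is negative, so the remaining roots are the complex-conjugate pair λ ≈ 5.5756 ± 0.8101i. Their product equals the constant term, so |λ|^2 ≈ 31.7432 and |λ| ≈ 5.6341.
Thus the eigenvalues (to 4 decimals) are -7.1511 (modulus 7.1511); 5.5756 ± 0.8101i (modulus 5.6341). The spectral radius is the largest modulus: r(A) ≈ 7.1511. (Cross-check: r(A) ≤ ||A||_2 ≈ 8.2011; equality holds whenever A is normal, though it can also hold for some non-normal A.)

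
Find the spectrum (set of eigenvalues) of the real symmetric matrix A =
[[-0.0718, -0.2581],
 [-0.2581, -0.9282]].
sigma(A) ≈ {-1, 0}

A is real symmetric, so its spectrum consists of real eigenvalues. Expanding the characteristic polynomial of the displayed matrix gives
  det(λ I - A) = p(λ) = λ^2 + (1)λ + (0).
Solving p(λ) = 0 yields eigenvalues ≈ -1, 0. (A is shown rounded to 4 decimals, so these recover the underlying integer eigenvalues to within that precision.)
Verification: the trace of A = -1 equals the sum of eigenvalues -1, and det(A) ≈ 0.0000 matches the eigenvalue product 0.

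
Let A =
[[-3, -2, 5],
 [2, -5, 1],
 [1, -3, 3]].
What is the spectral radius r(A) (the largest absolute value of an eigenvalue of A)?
r(A) ≈ 4.567

The eigenvalues of A are the roots of its characteristic polynomial. With M = A (coefficients from the trace, the sum of principal 2x2 minors, and det A):
  p(λ) = det(λ I - M) = λ^3 + 5λ^2 - 7λ - 41.
No integer candidate from the rational root theorem (±divisors of 41) is a root, so the roots are irrational. The cubic discriminant is Δ = 3540 > 0, so there are three distinct real roots. p(-5) = -6 and p(-4) = 3 have opposite signs, so a root lies in (-5, -4); Newton's method refines it to λ ≈ -4.567. p(-4) = 3 and p(-3) = -2 have opposite signs, so a root lies in (-4, -3); Newton's method refines it to λ ≈ -3.2205. p(2) = -27 and p(3) = 10 have opposite signs, so a root lies in (2, 3); Newton's method refines it to λ ≈ 2.7876. Check (Vieta): the three roots sum to -5, matching tr M = -5.
Thus the eigenvalues (to 4 decimals) are -4.567 (modulus 4.567); -3.2205 (modulus 3.2205); 2.7876 (modulus 2.7876). The spectral radius is the largest modulus: r(A) ≈ 4.567. (Cross-check: r(A) ≤ ||A||_2 ≈ 7.7857; equality holds whenever A is normal, though it can also hold for some non-normal A.)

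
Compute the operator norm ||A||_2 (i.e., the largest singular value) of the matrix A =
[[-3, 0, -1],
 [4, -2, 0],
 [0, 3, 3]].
||A||_2 ≈ 5.3965 (= sqrt(largest eigenvalue of A^T A))

||A||_2 = sigma_max(A) = sqrt(lambda_max(A^T A)). Form the symmetric matrix M = A^T A =
[[25, -8, 3],
 [-8, 13, 9],
 [3, 9, 10]].
Its characteristic polynomial (trace, sum of principal 2x2 minors, determinant of M give the coefficients) is
  p(λ) = det(λ I - M) = λ^3 - 48λ^2 + 551λ - 36.
No integer candidate from the rational root theorem (±divisors of 36) is a root, so the roots are irrational. The cubic discriminant is Δ = 31538164 > 0, so there are three distinct real roots. p(0) = -36 and p(1) = 468 have opposite signs, so a root lies in (0, 1); Newton's method refines it to λ ≈ 0.0657. p(18) = 162 and p(19) = -36 have opposite signs, so a root lies in (18, 19); Newton's method refines it to λ ≈ 18.8122. p(29) = -36 and p(30) = 294 have opposite signs, so a root lies in (29, 30); Newton's method refines it to λ ≈ 29.1221. Check (Vieta): the three roots sum to 48, matching tr M = 48.
So the eigenvalues of A^T A are ≈ 0.0657, 18.8122, 29.1221 (all ≥ 0, as they must be for A^T A). The largest is λ_max ≈ 29.1221, hence ||A||_2 = sqrt(λ_max) ≈ 5.3965.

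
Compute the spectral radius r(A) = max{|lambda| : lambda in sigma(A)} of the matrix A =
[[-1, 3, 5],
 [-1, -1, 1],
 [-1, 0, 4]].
r(A) ≈ 2.7162

The eigenvalues of A are the roots of its characteristic polynomial. With M = A (coefficients from the trace, the sum of principal 2x2 minors, and det A):
  p(λ) = det(λ I - M) = λ^3 - 2λ^2 + λ - 8.
No integer candidate from the rational root theorem (±divisors of 8) is a root, so the roots are irrational. The cubic discriminant is Δ = -1696 < 0, so there is one real root and a complex-conjugate pair. p(2) = -6 and p(3) = 4 have opposite signs, so a root lies in (2, 3); Newton's method refines it to λ ≈ 2.7162. Dividing out (λ - (2.7162)) leaves approximately λ^2 + 0.7162λ + 2.9453. For λ^2 + 0.7162λ + 2.9453 the discriminant is -11.2683. It is negative, so the remaining roots are the complex-conjugate pair λ ≈ -0.3581 ± 1.6784i. Their product equals the constant term, so |λ|^2 ≈ 2.9453 and |λ| ≈ 1.7162.
Thus the eigenvalues (to 4 decimals) are 2.7162 (modulus 2.7162); -0.3581 ± 1.6784i (modulus 1.7162). The spectral radius is the largest modulus: r(A) ≈ 2.7162. (Cross-check: r(A) ≤ ||A||_2 ≈ 7.0317; equality holds whenever A is normal, though it can also hold for some non-normal A.)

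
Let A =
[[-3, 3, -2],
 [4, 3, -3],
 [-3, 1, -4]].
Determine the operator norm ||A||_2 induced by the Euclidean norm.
||A||_2 ≈ 6.7559 (= sqrt(largest eigenvalue of A^T A))

||A||_2 = sigma_max(A) = sqrt(lambda_max(A^T A)). Form the symmetric matrix M = A^T A =
[[34, 0, 6],
 [0, 19, -19],
 [6, -19, 29]].
Its characteristic polynomial (trace, sum of principal 2x2 minors, determinant of M give the coefficients) is
  p(λ) = det(λ I - M) = λ^3 - 82λ^2 + 1786λ - 5776.
No integer candidate from the rational root theorem (±divisors of 5776) is a root, so the roots are irrational. The cubic discriminant is Δ = 247022192 > 0, so there are three distinct real roots. p(3) = -1129 and p(4) = 120 have opposite signs, so a root lies in (3, 4); Newton's method refines it to λ ≈ 3.8987. p(32) = 176 and p(33) = -199 have opposite signs, so a root lies in (32, 33); Newton's method refines it to λ ≈ 32.4591. p(45) = -331 and p(46) = 204 have opposite signs, so a root lies in (45, 46); Newton's method refines it to λ ≈ 45.6422. Check (Vieta): the three roots sum to 82, matching tr M = 82.
So the eigenvalues of A^T A are ≈ 3.8987, 32.4591, 45.6422 (all ≥ 0, as they must be for A^T A). The largest is λ_max ≈ 45.6422, hence ||A||_2 = sqrt(λ_max) ≈ 6.7559.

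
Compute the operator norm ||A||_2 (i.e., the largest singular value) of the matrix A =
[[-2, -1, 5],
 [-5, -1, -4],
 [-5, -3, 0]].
||A||_2 ≈ 8.1472 (= sqrt(largest eigenvalue of A^T A))

||A||_2 = sigma_max(A) = sqrt(lambda_max(A^T A)). Form the symmetric matrix M = A^T A =
[[54, 22, 10],
 [22, 11, -1],
 [10, -1, 41]].
Its characteristic polynomial (trace, sum of principal 2x2 minors, determinant of M give the coefficients) is
  p(λ) = det(λ I - M) = λ^3 - 106λ^2 + 2674λ - 2916.
No integer candidate from the rational root theorem (±divisors of 2916) is a root, so the roots are irrational. The cubic discriminant is Δ = 4616964576 > 0, so there are three distinct real roots. p(1) = -347 and p(2) = 2016 have opposite signs, so a root lies in (1, 2); Newton's method refines it to λ ≈ 1.1416. p(38) = 504 and p(39) = -537 have opposite signs, so a root lies in (38, 39); Newton's method refines it to λ ≈ 38.4819. p(66) = -672 and p(67) = 1171 have opposite signs, so a root lies in (66, 67); Newton's method refines it to λ ≈ 66.3765. Check (Vieta): the three roots sum to 106, matching tr M = 106.
So the eigenvalues of A^T A are ≈ 1.1416, 38.4819, 66.3765 (all ≥ 0, as they must be for A^T A). The largest is λ_max ≈ 66.3765, hence ||A||_2 = sqrt(λ_max) ≈ 8.1472.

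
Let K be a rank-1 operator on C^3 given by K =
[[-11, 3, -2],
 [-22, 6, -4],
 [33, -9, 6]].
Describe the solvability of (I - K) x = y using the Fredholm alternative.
(I - K) is singular (det(I - K) = 0, i.e. 1 ∈ sigma(K)). (I - K) x = y is solvable iff y ⊥ ker((I - K)^*) = span{(-11, 3, -2)}, i.e. iff -11y_1 + 3y_2 - 2y_3 = 0. When solvable, the solutions are x = y + c·(1, 2, -3), c arbitrary (ker(I - K) = span{(1, 2, -3)}, dimension 1).

K has rank 1, so it is an outer product K = u v^T: every row of K is a multiple of one row vector. Reading off the entries, u = (1, 2, -3) and v = (-11, 3, -2) (row i of K equals u_i·v^T). A rank-one matrix u v^T satisfies K u = u (v·u) and kills the (2)-dimensional subspace v^⊥, so its characteristic polynomial is lambda^2 (lambda - v·u) with v·u = tr K = 1. Hence the eigenvalues of I - K are 1 (multiplicity 2) and 1 - (1) = 0, so det(I - K) = 0. (Direct check: I - K =
[[12, -3, 2],
 [22, -5, 4],
 [-33, 9, -5]]
has determinant 0.) So 1 is an eigenvalue of K and (I - K) is not invertible. The finite-dimensional Fredholm alternative says: either (I - K) is invertible, or ker(I - K) ≠ {0} and then range(I - K) = ker((I - K)^*)^⊥, with dim ker(I - K) = dim ker((I - K)^*). We are in the second case, so we need both kernels. Kernel of I - K: (I - K) u = u - u (v·u) = u - u = 0, so ker(I - K) = span{u} = span{(1, 2, -3)} (it is exactly 1-dimensional because rank(I - K) = 2). Kernel of the adjoint: K is real, so (I - K)^* = I - K^T = I - v u^T, and (I - v u^T) v = v - v (u·v) = 0; hence ker((I - K)^*) = span{v} = span{(-11, 3, -2)}. Therefore (I - K) x = y is solvable iff <y, v> = 0, i.e. iff -11y_1 + 3y_2 - 2y_3 = 0. When this holds, K y = u (v·y) = 0, so (I - K) y = y and x = y is a particular solution; the full solution set is the line x = y + c·u = y + c·(1, 2, -3), c ∈ C.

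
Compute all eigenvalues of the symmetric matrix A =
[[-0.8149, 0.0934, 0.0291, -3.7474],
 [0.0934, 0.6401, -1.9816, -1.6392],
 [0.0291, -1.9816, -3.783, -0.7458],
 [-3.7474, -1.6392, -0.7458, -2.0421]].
sigma(A) ≈ {-6, -4, 1, 3}

A is real symmetric, so its spectrum consists of real eigenvalues. Expanding the characteristic polynomial of the displayed matrix gives
  det(λ I - A) = p(λ) = λ^4 + (6)λ^3 + (-13)λ^2 + (-66)λ + (72.0017).
Solving p(λ) = 0 yields eigenvalues ≈ -6, -4, 1, 3. (A is shown rounded to 4 decimals, so these recover the underlying integer eigenvalues to within that precision.)
Verification: the trace of A = -6 equals the sum of eigenvalues -6, and det(A) ≈ 72.0017 matches the eigenvalue product 72.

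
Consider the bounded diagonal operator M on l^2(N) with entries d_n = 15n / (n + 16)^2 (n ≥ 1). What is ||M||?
||M|| = 15/64 (attained at n = 16)

For M diagonal, ||M|| = sup_n |d_n|. Treat f(x) = 15x / (x + 16)^2 for real x > 0. By the quotient rule, f'(x) = 15(16 - x)/(x + 16)^3, which is positive for x < 16 and negative for x > 16. So f has a unique maximum at x = 16, and since 16 is a positive integer, the supremum over n ≥ 1 is attained at n = 16: d_16 = 15·16/(16 + 16)^2 = 15·16/1024 = 15/64. Hence ||M|| = 15/64.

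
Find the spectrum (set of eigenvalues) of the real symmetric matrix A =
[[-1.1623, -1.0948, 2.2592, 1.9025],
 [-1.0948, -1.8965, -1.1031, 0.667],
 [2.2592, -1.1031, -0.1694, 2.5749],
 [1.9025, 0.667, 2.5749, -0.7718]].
sigma(A) ≈ {-4, -3, -1, 4}

A is real symmetric, so its spectrum consists of real eigenvalues. Expanding the characteristic polynomial of the displayed matrix gives
  det(λ I - A) = p(λ) = λ^4 + (4)λ^3 + (-13)λ^2 + (-64)λ + (-48).
Solving p(λ) = 0 yields eigenvalues ≈ -4, -3, -1, 4. (A is shown rounded to 4 decimals, so these recover the underlying integer eigenvalues to within that precision.)
Verification: the trace of A = -4 equals the sum of eigenvalues -4, and det(A) ≈ -48.0007 matches the eigenvalue product -48.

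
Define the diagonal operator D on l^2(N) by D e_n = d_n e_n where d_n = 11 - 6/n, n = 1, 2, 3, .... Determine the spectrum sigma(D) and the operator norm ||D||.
sigma(D) = {11 - 6/n : n ≥ 1} ∪ {11}; ||D|| = 11

A bounded diagonal operator on l^2 with diagonal entries d_n has spectrum equal to the closure of {d_n : n ≥ 1}: every d_n is an eigenvalue (with eigenvector e_n), so {d_n} ⊂ sigma(D); the spectrum is closed, so its closure is too; and for lambda not in the closure, (D - lambda I) has bounded inverse (the diagonal entries 1/(d_n - lambda) are bounded). For our sequence d_n = 11 - 6/n, n = 1, 2, 3, ...:
  - {d_n} = {11 - 6/n : n ≥ 1}; the only limit point is 11
  - closure = {11 - 6/n : n ≥ 1} ∪ {11}
For the norm: a diagonal operator has ||D|| = sup_n |d_n|. Here d_n = 11 - 6/n increases monotonically from d_1 = 5 toward 11, with all terms in [5, 11); so sup_n |d_n| = 11 (the supremum is the limit, not attained). So ||D|| = 11.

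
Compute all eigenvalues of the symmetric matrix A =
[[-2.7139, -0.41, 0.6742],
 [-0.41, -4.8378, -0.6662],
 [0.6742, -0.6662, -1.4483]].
sigma(A) ≈ {-5, -3, -1}

A is real symmetric, so its spectrum consists of real eigenvalues. Expanding the characteristic polynomial of the displayed matrix gives
  det(λ I - A) = p(λ) = λ^3 + (9)λ^2 + (23)λ + (15).
Solving p(λ) = 0 yields eigenvalues ≈ -5, -3, -1. (A is shown rounded to 4 decimals, so these recover the underlying integer eigenvalues to within that precision.)
Verification: the trace of A = -9 equals the sum of eigenvalues -9, and det(A) ≈ -14.9999 matches the eigenvalue product -15.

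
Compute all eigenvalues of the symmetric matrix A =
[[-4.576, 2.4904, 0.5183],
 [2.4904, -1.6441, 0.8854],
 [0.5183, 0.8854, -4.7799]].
sigma(A) ≈ {-6, -5, 0}

A is real symmetric, so its spectrum consists of real eigenvalues. Expanding the characteristic polynomial of the displayed matrix gives
  det(λ I - A) = p(λ) = λ^3 + (11)λ^2 + (30)λ + (0.0011).
Solving p(λ) = 0 yields eigenvalues ≈ -6, -5, 0. (A is shown rounded to 4 decimals, so these recover the underlying integer eigenvalues to within that precision.)
Verification: the trace of A = -11 equals the sum of eigenvalues -11, and det(A) ≈ -0.0011 matches the eigenvalue product 0.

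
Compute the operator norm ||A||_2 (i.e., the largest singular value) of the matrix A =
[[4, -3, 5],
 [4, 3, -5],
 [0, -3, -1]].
||A||_2 = sqrt((78 + sqrt(3492))/2) ≈ 8.2793 (= sqrt(largest eigenvalue of A^T A))

||A||_2 = sigma_max(A) = sqrt(lambda_max(A^T A)). Form the symmetric matrix M = A^T A =
[[32, 0, 0],
 [0, 27, -27],
 [0, -27, 51]].
Its characteristic polynomial (trace, sum of principal 2x2 minors, determinant of M give the coefficients) is
  p(λ) = det(λ I - M) = λ^3 - 110λ^2 + 3144λ - 20736.
By the rational root theorem any rational root is an integer divisor of 20736. Testing λ = 32: p(32) = 32768 - 112640 + 100608 - 20736 = 0, so λ = 32 is a root. Dividing out (λ - 32) leaves p(λ) = (λ - 32)(λ^2 - 78λ + 648). For λ^2 - 78λ + 648 the discriminant is 3492. It is nonnegative but not a perfect square, so the roots are real and irrational: λ = (78 ± sqrt(3492))/2 ≈ 68.5466, 9.4534.
So the eigenvalues of A^T A are ≈ 9.4534, 32, 68.5466 (all ≥ 0, as they must be for A^T A). The largest is λ_max = (78 + sqrt(3492))/2 ≈ 68.5466, hence ||A||_2 = sqrt(λ_max) = sqrt((78 + sqrt(3492))/2) ≈ 8.2793.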